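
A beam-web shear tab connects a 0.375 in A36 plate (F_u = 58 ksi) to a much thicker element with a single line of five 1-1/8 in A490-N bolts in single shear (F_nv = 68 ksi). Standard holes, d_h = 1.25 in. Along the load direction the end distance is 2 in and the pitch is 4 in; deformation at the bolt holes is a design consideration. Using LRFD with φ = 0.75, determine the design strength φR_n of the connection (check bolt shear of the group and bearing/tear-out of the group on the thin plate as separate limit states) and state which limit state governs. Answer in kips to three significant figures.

Bolt shear: A_b = π·1.125²/4 = 0.994 in²; R_n = 68 × 0.994 × 5 × 1 = 338 kips → 0.75 × 338 = 253 kips.
Bearing (1.2 l_c t F_u ≤ 2.4 d t F_u): upper limit = 2.4·1.125·0.375·58 = 58.72 kips.
  Edge l_c = 2 − 1.25/2 = 1.375 → r_n = 35.89 kips; interior l_c = 4 − 1.25 = 2.75 → r_n = 58.72 kips.
  R_n,bearing = 1·35.89 + 4·58.72 = 270.8 kips → 0.75 × 270.8 = 203 kips.
Bearing governs: 203 kips.

203 kips (bearing governs)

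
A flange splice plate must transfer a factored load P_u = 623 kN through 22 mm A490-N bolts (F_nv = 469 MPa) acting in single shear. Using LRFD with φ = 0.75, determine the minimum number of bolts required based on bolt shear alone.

5 bolts

A_b = π·22²/4 = 380.1 mm².
Per-bolt design strength φR_n = 0.75 × 469 × 380.1 × 1 / 1000 = 133.7 kN.
n ≥ 623 / 133.7 = 4.659 → use 5 bolts.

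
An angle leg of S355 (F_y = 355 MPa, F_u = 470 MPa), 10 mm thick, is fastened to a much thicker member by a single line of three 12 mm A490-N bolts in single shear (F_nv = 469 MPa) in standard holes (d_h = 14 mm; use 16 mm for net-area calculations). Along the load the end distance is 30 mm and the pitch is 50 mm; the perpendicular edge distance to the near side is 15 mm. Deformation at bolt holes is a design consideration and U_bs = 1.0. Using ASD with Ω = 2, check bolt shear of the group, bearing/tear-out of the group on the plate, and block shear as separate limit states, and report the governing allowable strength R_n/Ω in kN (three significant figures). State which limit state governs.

Bolt shear: A_b = π·12²/4 = 113.1 mm²; R_n = 469 × 113.1 × 3 × 1 / 1000 = 159.1 kN → 159.1 / 2 = 79.6 kN.
Bearing: edge l_c = 23, r_n = 129.7 kN; interior l_c = 36, r_n = 135.4 kN; R_n = 129.7 + 2·135.4 = 400.4 kN → 200 kN.
Block shear: A_gv = 1300, A_nv = 900, A_nt = 70 mm²; R_n = min(0.6F_uA_nv, 0.6F_yA_gv) + U_bs·F_u·A_nt = 286.7 kN → 143 kN.
Bolt shear governs: 79.6 kN.

79.6 kN (bolt shear governs)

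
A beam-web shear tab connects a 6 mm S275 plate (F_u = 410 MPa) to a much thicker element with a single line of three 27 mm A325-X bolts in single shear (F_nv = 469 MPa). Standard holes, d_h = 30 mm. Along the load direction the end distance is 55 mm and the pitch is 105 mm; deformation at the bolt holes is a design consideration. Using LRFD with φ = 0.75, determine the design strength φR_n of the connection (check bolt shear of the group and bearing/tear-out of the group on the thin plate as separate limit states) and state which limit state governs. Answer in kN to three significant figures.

Bolt shear: A_b = π·27²/4 = 572.6 mm²; R_n = 469 × 572.6 × 3 × 1 / 1000 = 805.6 kN → 0.75 × 805.6 = 604 kN.
Bearing (1.2 l_c t F_u ≤ 2.4 d t F_u): upper limit = 2.4·27·6·410 / 1000 = 159.4 kN.
  Edge l_c = 55 − 30/2 = 40 → r_n = 118.1 kN; interior l_c = 105 − 30 = 75 → r_n = 159.4 kN.
  R_n,bearing = 1·118.1 + 2·159.4 = 436.9 kN → 0.75 × 436.9 = 328 kN.
Bearing governs: 328 kN.

328 kN (bearing governs)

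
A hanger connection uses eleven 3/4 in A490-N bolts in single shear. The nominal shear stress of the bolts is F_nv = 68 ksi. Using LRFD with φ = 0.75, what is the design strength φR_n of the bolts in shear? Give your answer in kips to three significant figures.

248 kips

A_b = π × 0.75² / 4 = 0.4418 in².
R_n = F_nv · A_b · n · n_s = 68 × 0.4418 × 11 × 1 = 330.5 kips.
Design strength φR_n = 0.75 × 330.5 = 248 kips.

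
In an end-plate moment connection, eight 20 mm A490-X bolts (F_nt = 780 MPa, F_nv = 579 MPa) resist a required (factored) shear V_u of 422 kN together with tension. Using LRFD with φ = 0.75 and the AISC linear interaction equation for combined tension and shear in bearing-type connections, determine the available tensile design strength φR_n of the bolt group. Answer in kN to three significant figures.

A_b = π·20²/4 = 314.2 mm²; f_rv = 422 × 1000 / (8 × 314.2) = 167.9 MPa.
F'_nt = 1.3 F_nt − (F_nt / φF_nv) f_rv = 1.3·780 − (780/(0.75·579))·167.9 = 712.4 MPa, capped at F_nt → F'_nt = 712.4 MPa.
R_n = F'_nt · A_b · n = 712.4 × 314.2 × 8 / 1000 = 1790 kN.
Design strength φR_n = 0.75 × 1790 = 1340 kN.

1340 kN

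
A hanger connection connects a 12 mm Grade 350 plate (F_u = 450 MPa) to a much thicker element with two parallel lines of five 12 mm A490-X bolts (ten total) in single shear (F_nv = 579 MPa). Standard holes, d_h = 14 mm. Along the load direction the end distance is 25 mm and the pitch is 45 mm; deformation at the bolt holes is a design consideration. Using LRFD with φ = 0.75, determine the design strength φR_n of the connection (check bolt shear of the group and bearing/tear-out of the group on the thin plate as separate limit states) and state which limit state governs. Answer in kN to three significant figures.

491 kN (bolt shear governs)

Bolt shear: A_b = π·12²/4 = 113.1 mm²; R_n = 579 × 113.1 × 10 × 1 / 1000 = 654.8 kN → 0.75 × 654.8 = 491 kN.
Bearing (1.2 l_c t F_u ≤ 2.4 d t F_u): upper limit = 2.4·12·12·450 / 1000 = 155.5 kN.
  Edge l_c = 25 − 14/2 = 18 → r_n = 116.6 kN; interior l_c = 45 − 14 = 31 → r_n = 155.5 kN.
  R_n,bearing = 2·116.6 + 8·155.5 = 1477 kN → 0.75 × 1477 = 1110 kN.
Bolt shear governs: 491 kN.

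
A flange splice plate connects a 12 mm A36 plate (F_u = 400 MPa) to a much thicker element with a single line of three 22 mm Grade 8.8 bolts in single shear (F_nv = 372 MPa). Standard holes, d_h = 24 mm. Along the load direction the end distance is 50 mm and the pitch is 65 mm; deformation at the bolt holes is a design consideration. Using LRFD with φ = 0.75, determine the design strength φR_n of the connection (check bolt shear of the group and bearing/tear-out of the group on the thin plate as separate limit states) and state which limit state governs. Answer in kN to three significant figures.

Bolt shear: A_b = π·22²/4 = 380.1 mm²; R_n = 372 × 380.1 × 3 × 1 / 1000 = 424.2 kN → 0.75 × 424.2 = 318 kN.
Bearing (1.2 l_c t F_u ≤ 2.4 d t F_u): upper limit = 2.4·22·12·400 / 1000 = 253.4 kN.
  Edge l_c = 50 − 24/2 = 38 → r_n = 218.9 kN; interior l_c = 65 − 24 = 41 → r_n = 236.2 kN.
  R_n,bearing = 1·218.9 + 2·236.2 = 691.2 kN → 0.75 × 691.2 = 518 kN.
Bolt shear governs: 318 kN.

318 kN (bolt shear governs)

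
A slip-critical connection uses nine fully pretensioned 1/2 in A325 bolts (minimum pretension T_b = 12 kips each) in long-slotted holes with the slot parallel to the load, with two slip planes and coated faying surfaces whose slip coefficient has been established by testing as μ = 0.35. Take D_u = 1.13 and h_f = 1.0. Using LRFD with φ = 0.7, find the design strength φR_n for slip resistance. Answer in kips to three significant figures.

R_n = μ · D_u · h_f · T_b · n_s · n_b = 0.35 × 1.13 × 1.0 × 12 × 2 × 9 = 85.43 kips.
Design strength φR_n = 0.7 × 85.43 = 59.8 kips.

59.8 kips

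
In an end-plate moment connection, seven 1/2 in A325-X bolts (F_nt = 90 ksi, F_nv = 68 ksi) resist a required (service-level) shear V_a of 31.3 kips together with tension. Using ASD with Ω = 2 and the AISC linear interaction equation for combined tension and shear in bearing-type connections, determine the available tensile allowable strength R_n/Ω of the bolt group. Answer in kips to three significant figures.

39 kips

A_b = π·0.5²/4 = 0.1963 in²; f_rv = 31.3 / (7 × 0.1963) = 22.77 ksi.
F'_nt = 1.3 F_nt − (Ω F_nt / F_nv) f_rv = 1.3·90 − (2·90/68)·22.77 = 56.72 ksi, capped at F_nt → F'_nt = 56.72 ksi.
R_n = F'_nt · A_b · n = 56.72 × 0.1963 × 7 = 77.96 kips.
Allowable strength R_n/Ω = 77.96 / 2 = 39 kips.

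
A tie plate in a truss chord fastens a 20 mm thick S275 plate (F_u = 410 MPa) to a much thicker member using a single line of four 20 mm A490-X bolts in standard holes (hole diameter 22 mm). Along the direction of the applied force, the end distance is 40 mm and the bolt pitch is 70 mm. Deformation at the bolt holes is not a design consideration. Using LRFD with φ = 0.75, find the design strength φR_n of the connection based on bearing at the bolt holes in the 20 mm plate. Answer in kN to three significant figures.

1370 kN

Per bolt r_n = 1.5 l_c t F_u ≤ 3.0 d t F_u; upper limit = 3.0 × 20 × 20 × 410 / 1000 = 492 kN.
Edge bolt: l_c = 40 − 22/2 = 29 mm → 1.5 × 29 × 20 × 410 / 1000 = 356.7 → r_n = 356.7 kN.
Interior bolts: l_c = 70 − 22 = 48 mm → 1.5 × 48 × 20 × 410 / 1000 = 590.4 → r_n = 492 kN.
R_n = 1 × 356.7 + 3 × 492 = 1833 kN.
Design strength φR_n = 0.75 × 1833 = 1370 kN.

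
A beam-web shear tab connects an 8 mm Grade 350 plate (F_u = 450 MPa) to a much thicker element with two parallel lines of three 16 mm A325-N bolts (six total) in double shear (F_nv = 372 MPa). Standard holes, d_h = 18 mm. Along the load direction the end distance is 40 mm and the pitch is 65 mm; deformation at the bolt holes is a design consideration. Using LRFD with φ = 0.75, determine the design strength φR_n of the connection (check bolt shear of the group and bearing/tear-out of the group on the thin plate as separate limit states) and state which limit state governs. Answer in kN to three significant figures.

616 kN (bearing governs)

Bolt shear: A_b = π·16²/4 = 201.1 mm²; R_n = 372 × 201.1 × 6 × 2 / 1000 = 897.5 kN → 0.75 × 897.5 = 673 kN.
Bearing (1.2 l_c t F_u ≤ 2.4 d t F_u): upper limit = 2.4·16·8·450 / 1000 = 138.2 kN.
  Edge l_c = 40 − 18/2 = 31 → r_n = 133.9 kN; interior l_c = 65 − 18 = 47 → r_n = 138.2 kN.
  R_n,bearing = 2·133.9 + 4·138.2 = 820.8 kN → 0.75 × 820.8 = 616 kN.
Bearing governs: 616 kN.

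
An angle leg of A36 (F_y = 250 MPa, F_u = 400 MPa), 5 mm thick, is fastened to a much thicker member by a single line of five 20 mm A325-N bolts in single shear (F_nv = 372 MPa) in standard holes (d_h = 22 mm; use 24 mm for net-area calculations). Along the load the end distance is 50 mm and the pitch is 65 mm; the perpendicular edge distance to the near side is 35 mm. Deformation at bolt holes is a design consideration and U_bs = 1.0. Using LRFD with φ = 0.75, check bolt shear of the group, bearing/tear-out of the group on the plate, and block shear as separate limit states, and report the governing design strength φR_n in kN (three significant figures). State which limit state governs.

Bolt shear: A_b = π·20²/4 = 314.2 mm²; R_n = 372 × 314.2 × 5 × 1 / 1000 = 584.3 kN → 0.75 × 584.3 = 438 kN.
Bearing: edge l_c = 39, r_n = 93.6 kN; interior l_c = 43, r_n = 96 kN; R_n = 93.6 + 4·96 = 477.6 kN → 358 kN.
Block shear: A_gv = 1550, A_nv = 1010, A_nt = 115 mm²; R_n = min(0.6F_uA_nv, 0.6F_yA_gv) + U_bs·F_u·A_nt = 278.5 kN → 209 kN.
Block shear governs: 209 kN.

209 kN (block shear governs)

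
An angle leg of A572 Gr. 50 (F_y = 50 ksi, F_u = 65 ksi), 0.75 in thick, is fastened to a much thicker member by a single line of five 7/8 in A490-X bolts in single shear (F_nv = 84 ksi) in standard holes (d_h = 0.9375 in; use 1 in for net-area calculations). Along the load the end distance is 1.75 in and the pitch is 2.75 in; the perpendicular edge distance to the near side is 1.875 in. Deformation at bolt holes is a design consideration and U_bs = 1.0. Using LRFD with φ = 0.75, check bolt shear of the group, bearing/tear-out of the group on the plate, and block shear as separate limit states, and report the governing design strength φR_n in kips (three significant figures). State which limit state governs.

Bolt shear: A_b = π·0.875²/4 = 0.6013 in²; R_n = 84 × 0.6013 × 5 × 1 = 252.6 kips → 0.75 × 252.6 = 189 kips.
Bearing: edge l_c = 1.281, r_n = 74.95 kips; interior l_c = 1.812, r_n = 102.4 kips; R_n = 74.95 + 4·102.4 = 484.5 kips → 363 kips.
Block shear: A_gv = 9.562, A_nv = 6.188, A_nt = 1.031 in²; R_n = min(0.6F_uA_nv, 0.6F_yA_gv) + U_bs·F_u·A_nt = 308.3 kips → 231 kips.
Bolt shear governs: 189 kips.

189 kips (bolt shear governs)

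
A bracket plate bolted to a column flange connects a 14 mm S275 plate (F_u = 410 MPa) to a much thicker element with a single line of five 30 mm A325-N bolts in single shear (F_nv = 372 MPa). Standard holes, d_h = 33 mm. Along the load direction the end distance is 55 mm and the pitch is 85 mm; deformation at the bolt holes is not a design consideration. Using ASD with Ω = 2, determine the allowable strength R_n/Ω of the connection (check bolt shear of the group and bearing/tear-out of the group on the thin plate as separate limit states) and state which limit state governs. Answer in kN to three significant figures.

Bolt shear: A_b = π·30²/4 = 706.9 mm²; R_n = 372 × 706.9 × 5 × 1 / 1000 = 1315 kN → 1315 / 2 = 657 kN.
Bearing (1.5 l_c t F_u ≤ 3.0 d t F_u): upper limit = 3.0·30·14·410 / 1000 = 516.6 kN.
  Edge l_c = 55 − 33/2 = 38.5 → r_n = 331.5 kN; interior l_c = 85 − 33 = 52 → r_n = 447.7 kN.
  R_n,bearing = 1·331.5 + 4·447.7 = 2122 kN → 2122 / 2 = 1060 kN.
Bolt shear governs: 657 kN.

657 kN (bolt shear governs)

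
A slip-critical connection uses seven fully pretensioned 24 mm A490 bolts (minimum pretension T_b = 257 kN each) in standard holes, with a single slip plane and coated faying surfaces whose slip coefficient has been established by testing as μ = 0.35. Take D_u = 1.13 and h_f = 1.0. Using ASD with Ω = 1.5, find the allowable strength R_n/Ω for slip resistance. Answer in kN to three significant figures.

R_n = μ · D_u · h_f · T_b · n_s · n_b = 0.35 × 1.13 × 1.0 × 257 × 1 × 7 = 711.5 kN.
Allowable strength R_n/Ω = 711.5 / 1.5 = 474 kN.

474 kN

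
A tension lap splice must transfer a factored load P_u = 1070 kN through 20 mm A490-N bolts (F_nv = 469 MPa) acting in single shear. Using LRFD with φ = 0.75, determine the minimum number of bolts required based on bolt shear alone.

A_b = π·20²/4 = 314.2 mm².
Per-bolt design strength φR_n = 0.75 × 469 × 314.2 × 1 / 1000 = 110.5 kN.
n ≥ 1070 / 110.5 = 9.683 → use 10 bolts.

10 bolts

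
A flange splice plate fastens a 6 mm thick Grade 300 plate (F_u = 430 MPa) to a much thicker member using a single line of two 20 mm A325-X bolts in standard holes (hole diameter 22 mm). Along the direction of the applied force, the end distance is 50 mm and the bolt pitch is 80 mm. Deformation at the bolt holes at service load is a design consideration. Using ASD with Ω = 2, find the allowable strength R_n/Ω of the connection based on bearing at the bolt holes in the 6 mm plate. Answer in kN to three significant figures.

Per bolt r_n = 1.2 l_c t F_u ≤ 2.4 d t F_u; upper limit = 2.4 × 20 × 6 × 430 / 1000 = 123.8 kN.
Edge bolt: l_c = 50 − 22/2 = 39 mm → 1.2 × 39 × 6 × 430 / 1000 = 120.7 → r_n = 120.7 kN.
Interior bolts: l_c = 80 − 22 = 58 mm → 1.2 × 58 × 6 × 430 / 1000 = 179.6 → r_n = 123.8 kN.
R_n = 1 × 120.7 + 1 × 123.8 = 244.6 kN.
Allowable strength R_n/Ω = 244.6 / 2 = 122 kN.

122 kN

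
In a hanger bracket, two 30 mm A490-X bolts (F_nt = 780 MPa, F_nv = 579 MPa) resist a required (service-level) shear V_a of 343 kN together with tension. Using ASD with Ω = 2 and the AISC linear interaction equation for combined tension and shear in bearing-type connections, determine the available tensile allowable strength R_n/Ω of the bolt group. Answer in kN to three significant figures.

A_b = π·30²/4 = 706.9 mm²; f_rv = 343 × 1000 / (2 × 706.9) = 242.6 MPa.
F'_nt = 1.3 F_nt − (Ω F_nt / F_nv) f_rv = 1.3·780 − (2·780/579)·242.6 = 360.3 MPa, capped at F_nt → F'_nt = 360.3 MPa.
R_n = F'_nt · A_b · n = 360.3 × 706.9 × 2 / 1000 = 509.4 kN.
Allowable strength R_n/Ω = 509.4 / 2 = 255 kN.

255 kN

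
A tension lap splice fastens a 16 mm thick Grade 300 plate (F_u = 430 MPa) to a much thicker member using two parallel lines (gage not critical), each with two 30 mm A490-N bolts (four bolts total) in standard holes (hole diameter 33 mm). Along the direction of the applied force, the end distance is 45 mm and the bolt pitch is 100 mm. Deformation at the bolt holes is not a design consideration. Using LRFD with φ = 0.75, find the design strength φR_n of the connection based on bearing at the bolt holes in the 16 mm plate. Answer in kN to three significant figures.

1370 kN

Per bolt r_n = 1.5 l_c t F_u ≤ 3.0 d t F_u; upper limit = 3.0 × 30 × 16 × 430 / 1000 = 619.2 kN.
Edge bolt: l_c = 45 − 33/2 = 28.5 mm → 1.5 × 28.5 × 16 × 430 / 1000 = 294.1 → r_n = 294.1 kN.
Interior bolts: l_c = 100 − 33 = 67 mm → 1.5 × 67 × 16 × 430 / 1000 = 691.4 → r_n = 619.2 kN.
R_n = 2 × 294.1 + 2 × 619.2 = 1827 kN.
Design strength φR_n = 0.75 × 1827 = 1370 kN.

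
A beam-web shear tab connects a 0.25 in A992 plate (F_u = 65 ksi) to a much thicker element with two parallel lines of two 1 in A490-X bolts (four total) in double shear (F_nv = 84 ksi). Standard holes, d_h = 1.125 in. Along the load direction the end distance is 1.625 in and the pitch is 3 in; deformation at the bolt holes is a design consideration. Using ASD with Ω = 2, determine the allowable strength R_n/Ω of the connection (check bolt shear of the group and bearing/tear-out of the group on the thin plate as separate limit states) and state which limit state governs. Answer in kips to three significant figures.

57.3 kips (bearing governs)

Bolt shear: A_b = π·1²/4 = 0.7854 in²; R_n = 84 × 0.7854 × 4 × 2 = 527.8 kips → 527.8 / 2 = 264 kips.
Bearing (1.2 l_c t F_u ≤ 2.4 d t F_u): upper limit = 2.4·1·0.25·65 = 39 kips.
  Edge l_c = 1.625 − 1.125/2 = 1.062 → r_n = 20.72 kips; interior l_c = 3 − 1.125 = 1.875 → r_n = 36.56 kips.
  R_n,bearing = 2·20.72 + 2·36.56 = 114.6 kips → 114.6 / 2 = 57.3 kips.
Bearing governs: 57.3 kips.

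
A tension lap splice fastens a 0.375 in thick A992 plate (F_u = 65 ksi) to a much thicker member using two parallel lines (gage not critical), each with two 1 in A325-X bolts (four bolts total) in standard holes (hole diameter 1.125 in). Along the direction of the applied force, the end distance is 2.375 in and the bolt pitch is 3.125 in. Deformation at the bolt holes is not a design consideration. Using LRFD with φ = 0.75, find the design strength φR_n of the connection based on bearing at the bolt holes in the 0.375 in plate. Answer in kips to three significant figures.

Per bolt r_n = 1.5 l_c t F_u ≤ 3.0 d t F_u; upper limit = 3.0 × 1 × 0.375 × 65 = 73.12 kips.
Edge bolt: l_c = 2.375 − 1.125/2 = 1.812 in → 1.5 × 1.812 × 0.375 × 65 = 66.27 → r_n = 66.27 kips.
Interior bolts: l_c = 3.125 − 1.125 = 2 in → 1.5 × 2 × 0.375 × 65 = 73.12 → r_n = 73.12 kips.
R_n = 2 × 66.27 + 2 × 73.12 = 278.8 kips.
Design strength φR_n = 0.75 × 278.8 = 209 kips.

209 kips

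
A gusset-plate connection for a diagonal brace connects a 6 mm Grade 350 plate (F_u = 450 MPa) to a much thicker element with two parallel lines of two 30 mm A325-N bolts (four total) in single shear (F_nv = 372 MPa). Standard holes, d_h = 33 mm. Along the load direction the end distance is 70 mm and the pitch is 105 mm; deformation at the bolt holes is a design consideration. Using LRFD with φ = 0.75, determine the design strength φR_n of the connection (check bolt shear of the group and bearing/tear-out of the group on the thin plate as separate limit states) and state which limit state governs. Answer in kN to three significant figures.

552 kN (bearing governs)

Bolt shear: A_b = π·30²/4 = 706.9 mm²; R_n = 372 × 706.9 × 4 × 1 / 1000 = 1052 kN → 0.75 × 1052 = 789 kN.
Bearing (1.2 l_c t F_u ≤ 2.4 d t F_u): upper limit = 2.4·30·6·450 / 1000 = 194.4 kN.
  Edge l_c = 70 − 33/2 = 53.5 → r_n = 173.3 kN; interior l_c = 105 − 33 = 72 → r_n = 194.4 kN.
  R_n,bearing = 2·173.3 + 2·194.4 = 735.5 kN → 0.75 × 735.5 = 552 kN.
Bearing governs: 552 kN.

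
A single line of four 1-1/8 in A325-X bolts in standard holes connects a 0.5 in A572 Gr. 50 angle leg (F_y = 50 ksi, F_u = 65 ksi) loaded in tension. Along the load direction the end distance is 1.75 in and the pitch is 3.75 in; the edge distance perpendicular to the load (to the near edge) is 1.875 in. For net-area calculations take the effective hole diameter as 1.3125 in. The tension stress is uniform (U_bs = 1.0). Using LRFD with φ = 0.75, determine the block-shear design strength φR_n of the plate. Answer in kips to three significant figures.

Shear plane L_v = 1.75 + 3·3.75 = 13 in; A_gv = 13 × 0.5 = 6.5 in².
A_nv = (13 − 3.5·1.3125) × 0.5 = 4.203 in².
A_nt = (1.875 − 0.5·1.3125) × 0.5 = 0.6094 in².
0.6 F_u A_nv = 163.9 kips; 0.6 F_y A_gv = 195 kips → shear rupture governs the shear term.
R_n = 163.9 + 1.0 × 65 × 0.6094 = 203.5 kips.
Design strength φR_n = 0.75 × 203.5 = 153 kips.

153 kips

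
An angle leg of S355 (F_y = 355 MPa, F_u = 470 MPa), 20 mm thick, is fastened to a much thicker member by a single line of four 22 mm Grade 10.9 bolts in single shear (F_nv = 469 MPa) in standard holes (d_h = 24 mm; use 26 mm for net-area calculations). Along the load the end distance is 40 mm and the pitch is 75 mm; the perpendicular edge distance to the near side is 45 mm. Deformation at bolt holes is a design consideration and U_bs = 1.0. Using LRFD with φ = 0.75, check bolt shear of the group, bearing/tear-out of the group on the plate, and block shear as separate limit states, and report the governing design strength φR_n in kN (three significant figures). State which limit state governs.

Bolt shear: A_b = π·22²/4 = 380.1 mm²; R_n = 469 × 380.1 × 4 × 1 / 1000 = 713.1 kN → 0.75 × 713.1 = 535 kN.
Bearing: edge l_c = 28, r_n = 315.8 kN; interior l_c = 51, r_n = 496.3 kN; R_n = 315.8 + 3·496.3 = 1805 kN → 1350 kN.
Block shear: A_gv = 5300, A_nv = 3480, A_nt = 640 mm²; R_n = min(0.6F_uA_nv, 0.6F_yA_gv) + U_bs·F_u·A_nt = 1282 kN → 962 kN.
Bolt shear governs: 535 kN.

535 kN (bolt shear governs)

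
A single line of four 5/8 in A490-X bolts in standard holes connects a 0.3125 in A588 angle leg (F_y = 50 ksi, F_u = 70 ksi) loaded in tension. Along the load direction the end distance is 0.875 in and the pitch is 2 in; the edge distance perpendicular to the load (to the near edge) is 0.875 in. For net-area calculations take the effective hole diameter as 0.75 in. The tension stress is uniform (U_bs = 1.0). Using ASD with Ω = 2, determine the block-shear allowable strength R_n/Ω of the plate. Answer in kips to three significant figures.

Shear plane L_v = 0.875 + 3·2 = 6.875 in; A_gv = 6.875 × 0.3125 = 2.148 in².
A_nv = (6.875 − 3.5·0.75) × 0.3125 = 1.328 in².
A_nt = (0.875 − 0.5·0.75) × 0.3125 = 0.1562 in².
0.6 F_u A_nv = 55.78 kips; 0.6 F_y A_gv = 64.45 kips → shear rupture governs the shear term.
R_n = 55.78 + 1.0 × 70 × 0.1562 = 66.72 kips.
Allowable strength R_n/Ω = 66.72 / 2 = 33.4 kips.

33.4 kips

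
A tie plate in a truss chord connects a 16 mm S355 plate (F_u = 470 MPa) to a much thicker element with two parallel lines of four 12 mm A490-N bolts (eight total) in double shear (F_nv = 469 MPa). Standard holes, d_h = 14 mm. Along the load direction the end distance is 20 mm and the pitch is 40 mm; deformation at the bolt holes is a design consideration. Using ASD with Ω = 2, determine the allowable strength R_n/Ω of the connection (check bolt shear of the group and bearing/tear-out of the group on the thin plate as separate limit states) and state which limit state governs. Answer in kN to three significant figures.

424 kN (bolt shear governs)

Bolt shear: A_b = π·12²/4 = 113.1 mm²; R_n = 469 × 113.1 × 8 × 2 / 1000 = 848.7 kN → 848.7 / 2 = 424 kN.
Bearing (1.2 l_c t F_u ≤ 2.4 d t F_u): upper limit = 2.4·12·16·470 / 1000 = 216.6 kN.
  Edge l_c = 20 − 14/2 = 13 → r_n = 117.3 kN; interior l_c = 40 − 14 = 26 → r_n = 216.6 kN.
  R_n,bearing = 2·117.3 + 6·216.6 = 1534 kN → 1534 / 2 = 767 kN.
Bolt shear governs: 424 kN.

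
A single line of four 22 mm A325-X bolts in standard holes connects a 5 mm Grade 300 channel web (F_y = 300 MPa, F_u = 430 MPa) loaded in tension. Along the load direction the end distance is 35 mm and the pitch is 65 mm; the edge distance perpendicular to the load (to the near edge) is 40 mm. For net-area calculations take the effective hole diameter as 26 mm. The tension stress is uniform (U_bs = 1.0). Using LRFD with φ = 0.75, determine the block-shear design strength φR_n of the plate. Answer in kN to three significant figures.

Shear plane L_v = 35 + 3·65 = 230 mm; A_gv = 230 × 5 = 1150 mm².
A_nv = (230 − 3.5·26) × 5 = 695 mm².
A_nt = (40 − 0.5·26) × 5 = 135 mm².
0.6 F_u A_nv = 179.3 kN; 0.6 F_y A_gv = 207 kN → shear rupture governs the shear term.
R_n = 179.3 + 1.0 × 430 × 135 / 1000 = 237.4 kN.
Design strength φR_n = 0.75 × 237.4 = 178 kN.

178 kN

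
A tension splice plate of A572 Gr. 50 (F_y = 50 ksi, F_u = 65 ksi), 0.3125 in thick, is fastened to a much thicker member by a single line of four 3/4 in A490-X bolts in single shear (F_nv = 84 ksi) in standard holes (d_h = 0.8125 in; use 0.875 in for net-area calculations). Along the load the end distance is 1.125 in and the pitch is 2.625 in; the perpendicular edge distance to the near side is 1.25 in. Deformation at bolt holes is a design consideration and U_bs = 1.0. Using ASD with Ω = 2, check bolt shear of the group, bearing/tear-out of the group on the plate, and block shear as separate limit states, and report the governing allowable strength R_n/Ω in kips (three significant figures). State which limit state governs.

44.4 kips (block shear governs)

Bolt shear: A_b = π·0.75²/4 = 0.4418 in²; R_n = 84 × 0.4418 × 4 × 1 = 148.4 kips → 148.4 / 2 = 74.2 kips.
Bearing: edge l_c = 0.7188, r_n = 17.52 kips; interior l_c = 1.812, r_n = 36.56 kips; R_n = 17.52 + 3·36.56 = 127.2 kips → 63.6 kips.
Block shear: A_gv = 2.812, A_nv = 1.855, A_nt = 0.2539 in²; R_n = min(0.6F_uA_nv, 0.6F_yA_gv) + U_bs·F_u·A_nt = 88.87 kips → 44.4 kips.
Block shear governs: 44.4 kips.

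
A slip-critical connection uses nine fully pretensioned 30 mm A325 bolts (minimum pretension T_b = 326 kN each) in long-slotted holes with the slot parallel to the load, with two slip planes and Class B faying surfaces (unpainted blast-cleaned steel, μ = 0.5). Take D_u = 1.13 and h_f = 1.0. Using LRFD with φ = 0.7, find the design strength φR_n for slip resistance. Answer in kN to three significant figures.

2320 kN

R_n = μ · D_u · h_f · T_b · n_s · n_b = 0.5 × 1.13 × 1.0 × 326 × 2 × 9 = 3315 kN.
Design strength φR_n = 0.7 × 3315 = 2320 kN.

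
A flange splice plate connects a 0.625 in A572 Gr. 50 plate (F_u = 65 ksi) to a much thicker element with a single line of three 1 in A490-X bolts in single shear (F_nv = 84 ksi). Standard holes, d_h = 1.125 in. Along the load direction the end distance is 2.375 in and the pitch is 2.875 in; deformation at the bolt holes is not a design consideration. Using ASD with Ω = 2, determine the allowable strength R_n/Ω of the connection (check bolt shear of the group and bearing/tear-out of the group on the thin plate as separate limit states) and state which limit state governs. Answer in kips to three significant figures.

Bolt shear: A_b = π·1²/4 = 0.7854 in²; R_n = 84 × 0.7854 × 3 × 1 = 197.9 kips → 197.9 / 2 = 99 kips.
Bearing (1.5 l_c t F_u ≤ 3.0 d t F_u): upper limit = 3.0·1·0.625·65 = 121.9 kips.
  Edge l_c = 2.375 − 1.125/2 = 1.812 → r_n = 110.4 kips; interior l_c = 2.875 − 1.125 = 1.75 → r_n = 106.6 kips.
  R_n,bearing = 1·110.4 + 2·106.6 = 323.7 kips → 323.7 / 2 = 162 kips.
Bolt shear governs: 99 kips.

99 kips (bolt shear governs)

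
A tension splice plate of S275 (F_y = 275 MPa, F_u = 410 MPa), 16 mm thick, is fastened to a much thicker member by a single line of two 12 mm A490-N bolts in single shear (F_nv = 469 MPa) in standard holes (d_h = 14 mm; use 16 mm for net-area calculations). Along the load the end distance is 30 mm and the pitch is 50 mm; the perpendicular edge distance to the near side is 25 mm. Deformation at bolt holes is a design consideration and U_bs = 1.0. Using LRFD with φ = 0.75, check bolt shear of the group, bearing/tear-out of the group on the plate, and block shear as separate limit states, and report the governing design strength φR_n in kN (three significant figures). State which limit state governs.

Bolt shear: A_b = π·12²/4 = 113.1 mm²; R_n = 469 × 113.1 × 2 × 1 / 1000 = 106.1 kN → 0.75 × 106.1 = 79.6 kN.
Bearing: edge l_c = 23, r_n = 181.1 kN; interior l_c = 36, r_n = 188.9 kN; R_n = 181.1 + 1·188.9 = 370 kN → 277 kN.
Block shear: A_gv = 1280, A_nv = 896, A_nt = 272 mm²; R_n = min(0.6F_uA_nv, 0.6F_yA_gv) + U_bs·F_u·A_nt = 322.7 kN → 242 kN.
Bolt shear governs: 79.6 kN.

79.6 kN (bolt shear governs)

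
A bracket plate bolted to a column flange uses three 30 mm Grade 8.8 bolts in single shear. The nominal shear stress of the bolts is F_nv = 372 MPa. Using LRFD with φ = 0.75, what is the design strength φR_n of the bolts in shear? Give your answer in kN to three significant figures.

592 kN

A_b = π × 30² / 4 = 706.9 mm².
R_n = F_nv · A_b · n · n_s = 372 × 706.9 × 3 × 1 / 1000 = 788.9 kN.
Design strength φR_n = 0.75 × 788.9 = 592 kN.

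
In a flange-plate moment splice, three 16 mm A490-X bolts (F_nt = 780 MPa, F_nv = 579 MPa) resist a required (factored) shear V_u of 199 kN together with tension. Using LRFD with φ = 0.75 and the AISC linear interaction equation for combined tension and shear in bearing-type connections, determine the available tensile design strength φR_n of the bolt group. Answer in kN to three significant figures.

A_b = π·16²/4 = 201.1 mm²; f_rv = 199 × 1000 / (3 × 201.1) = 329.9 MPa.
F'_nt = 1.3 F_nt − (F_nt / φF_nv) f_rv = 1.3·780 − (780/(0.75·579))·329.9 = 421.4 MPa, capped at F_nt → F'_nt = 421.4 MPa.
R_n = F'_nt · A_b · n = 421.4 × 201.1 × 3 / 1000 = 254.2 kN.
Design strength φR_n = 0.75 × 254.2 = 191 kN.

191 kN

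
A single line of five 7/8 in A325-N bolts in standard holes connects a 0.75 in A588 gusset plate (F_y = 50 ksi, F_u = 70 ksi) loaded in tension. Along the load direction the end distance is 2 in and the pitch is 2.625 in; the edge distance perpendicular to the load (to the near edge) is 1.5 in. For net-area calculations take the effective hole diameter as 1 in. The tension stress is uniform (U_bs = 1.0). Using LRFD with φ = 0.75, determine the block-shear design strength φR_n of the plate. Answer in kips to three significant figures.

Shear plane L_v = 2 + 4·2.625 = 12.5 in; A_gv = 12.5 × 0.75 = 9.375 in².
A_nv = (12.5 − 4.5·1) × 0.75 = 6 in².
A_nt = (1.5 − 0.5·1) × 0.75 = 0.75 in².
0.6 F_u A_nv = 252 kips; 0.6 F_y A_gv = 281.2 kips → shear rupture governs the shear term.
R_n = 252 + 1.0 × 70 × 0.75 = 304.5 kips.
Design strength φR_n = 0.75 × 304.5 = 228 kips.

228 kips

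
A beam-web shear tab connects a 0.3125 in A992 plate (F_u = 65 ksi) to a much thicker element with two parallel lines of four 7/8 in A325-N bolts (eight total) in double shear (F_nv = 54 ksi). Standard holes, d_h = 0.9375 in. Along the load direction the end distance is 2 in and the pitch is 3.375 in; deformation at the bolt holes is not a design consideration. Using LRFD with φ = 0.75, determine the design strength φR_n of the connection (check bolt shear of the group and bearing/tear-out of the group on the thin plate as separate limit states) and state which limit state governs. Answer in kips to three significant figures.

310 kips (bearing governs)

Bolt shear: A_b = π·0.875²/4 = 0.6013 in²; R_n = 54 × 0.6013 × 8 × 2 = 519.5 kips → 0.75 × 519.5 = 390 kips.
Bearing (1.5 l_c t F_u ≤ 3.0 d t F_u): upper limit = 3.0·0.875·0.3125·65 = 53.32 kips.
  Edge l_c = 2 − 0.9375/2 = 1.531 → r_n = 46.66 kips; interior l_c = 3.375 − 0.9375 = 2.438 → r_n = 53.32 kips.
  R_n,bearing = 2·46.66 + 6·53.32 = 413.2 kips → 0.75 × 413.2 = 310 kips.
Bearing governs: 310 kips.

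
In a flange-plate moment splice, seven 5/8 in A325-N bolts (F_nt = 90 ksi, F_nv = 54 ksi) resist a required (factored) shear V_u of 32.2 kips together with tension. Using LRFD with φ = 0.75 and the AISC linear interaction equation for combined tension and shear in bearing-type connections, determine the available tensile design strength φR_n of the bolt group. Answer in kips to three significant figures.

135 kips

A_b = π·0.625²/4 = 0.3068 in²; f_rv = 32.2 / (7 × 0.3068) = 14.99 ksi.
F'_nt = 1.3 F_nt − (F_nt / φF_nv) f_rv = 1.3·90 − (90/(0.75·54))·14.99 = 83.68 ksi, capped at F_nt → F'_nt = 83.68 ksi.
R_n = F'_nt · A_b · n = 83.68 × 0.3068 × 7 = 179.7 kips.
Design strength φR_n = 0.75 × 179.7 = 135 kips.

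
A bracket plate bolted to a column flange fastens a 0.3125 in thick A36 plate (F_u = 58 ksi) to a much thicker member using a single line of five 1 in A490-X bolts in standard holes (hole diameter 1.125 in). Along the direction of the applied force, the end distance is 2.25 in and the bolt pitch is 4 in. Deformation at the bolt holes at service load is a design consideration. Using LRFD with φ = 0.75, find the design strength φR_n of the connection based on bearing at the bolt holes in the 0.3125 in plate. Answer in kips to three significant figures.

158 kips

Per bolt r_n = 1.2 l_c t F_u ≤ 2.4 d t F_u; upper limit = 2.4 × 1 × 0.3125 × 58 = 43.5 kips.
Edge bolt: l_c = 2.25 − 1.125/2 = 1.688 in → 1.2 × 1.688 × 0.3125 × 58 = 36.7 → r_n = 36.7 kips.
Interior bolts: l_c = 4 − 1.125 = 2.875 in → 1.2 × 2.875 × 0.3125 × 58 = 62.53 → r_n = 43.5 kips.
R_n = 1 × 36.7 + 4 × 43.5 = 210.7 kips.
Design strength φR_n = 0.75 × 210.7 = 158 kips.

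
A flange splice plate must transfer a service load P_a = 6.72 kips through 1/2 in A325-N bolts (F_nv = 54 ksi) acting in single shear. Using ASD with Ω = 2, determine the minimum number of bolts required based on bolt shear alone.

2 bolts

A_b = π·0.5²/4 = 0.1963 in².
Per-bolt allowable strength R_n/Ω = 54 × 0.1963 × 1 / 2 = 5.301 kips.
n ≥ 6.72 / 5.301 = 1.268 → use 2 bolts.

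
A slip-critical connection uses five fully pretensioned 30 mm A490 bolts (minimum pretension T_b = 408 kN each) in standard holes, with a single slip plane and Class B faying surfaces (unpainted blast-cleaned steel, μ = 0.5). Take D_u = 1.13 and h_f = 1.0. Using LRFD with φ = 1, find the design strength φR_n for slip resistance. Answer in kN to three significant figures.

1150 kN

R_n = μ · D_u · h_f · T_b · n_s · n_b = 0.5 × 1.13 × 1.0 × 408 × 1 × 5 = 1153 kN.
Design strength φR_n = 1 × 1153 = 1150 kN.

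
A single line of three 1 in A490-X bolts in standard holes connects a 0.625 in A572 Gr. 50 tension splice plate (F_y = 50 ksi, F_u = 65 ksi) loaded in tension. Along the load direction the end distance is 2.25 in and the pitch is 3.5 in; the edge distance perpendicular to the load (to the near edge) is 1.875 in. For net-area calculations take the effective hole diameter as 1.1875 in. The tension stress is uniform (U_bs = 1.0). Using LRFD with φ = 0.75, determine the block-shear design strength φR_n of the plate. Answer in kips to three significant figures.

154 kips

Shear plane L_v = 2.25 + 2·3.5 = 9.25 in; A_gv = 9.25 × 0.625 = 5.781 in².
A_nv = (9.25 − 2.5·1.1875) × 0.625 = 3.926 in².
A_nt = (1.875 − 0.5·1.1875) × 0.625 = 0.8008 in².
0.6 F_u A_nv = 153.1 kips; 0.6 F_y A_gv = 173.4 kips → shear rupture governs the shear term.
R_n = 153.1 + 1.0 × 65 × 0.8008 = 205.2 kips.
Design strength φR_n = 0.75 × 205.2 = 154 kips.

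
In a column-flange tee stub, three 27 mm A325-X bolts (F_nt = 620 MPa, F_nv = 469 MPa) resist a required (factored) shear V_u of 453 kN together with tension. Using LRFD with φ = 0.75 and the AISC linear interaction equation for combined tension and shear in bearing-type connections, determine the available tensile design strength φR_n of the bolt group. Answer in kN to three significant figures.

439 kN

A_b = π·27²/4 = 572.6 mm²; f_rv = 453 × 1000 / (3 × 572.6) = 263.7 MPa.
F'_nt = 1.3 F_nt − (F_nt / φF_nv) f_rv = 1.3·620 − (620/(0.75·469))·263.7 = 341.1 MPa, capped at F_nt → F'_nt = 341.1 MPa.
R_n = F'_nt · A_b · n = 341.1 × 572.6 × 3 / 1000 = 586 kN.
Design strength φR_n = 0.75 × 586 = 439 kN.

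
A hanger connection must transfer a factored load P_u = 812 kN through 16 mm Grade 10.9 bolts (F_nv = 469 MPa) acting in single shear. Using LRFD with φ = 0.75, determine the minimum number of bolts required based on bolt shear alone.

A_b = π·16²/4 = 201.1 mm².
Per-bolt design strength φR_n = 0.75 × 469 × 201.1 × 1 / 1000 = 70.72 kN.
n ≥ 812 / 70.72 = 11.48 → use 12 bolts.

12 bolts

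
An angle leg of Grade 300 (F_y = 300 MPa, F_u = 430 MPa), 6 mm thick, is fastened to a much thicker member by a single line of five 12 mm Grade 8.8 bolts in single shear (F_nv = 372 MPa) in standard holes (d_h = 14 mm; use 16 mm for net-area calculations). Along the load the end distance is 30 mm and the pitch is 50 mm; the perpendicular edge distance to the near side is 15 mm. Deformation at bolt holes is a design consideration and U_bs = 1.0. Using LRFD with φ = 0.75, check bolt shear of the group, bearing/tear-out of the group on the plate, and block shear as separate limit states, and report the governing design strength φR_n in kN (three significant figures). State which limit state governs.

158 kN (bolt shear governs)

Bolt shear: A_b = π·12²/4 = 113.1 mm²; R_n = 372 × 113.1 × 5 × 1 / 1000 = 210.4 kN → 0.75 × 210.4 = 158 kN.
Bearing: edge l_c = 23, r_n = 71.21 kN; interior l_c = 36, r_n = 74.3 kN; R_n = 71.21 + 4·74.3 = 368.4 kN → 276 kN.
Block shear: A_gv = 1380, A_nv = 948, A_nt = 42 mm²; R_n = min(0.6F_uA_nv, 0.6F_yA_gv) + U_bs·F_u·A_nt = 262.6 kN → 197 kN.
Bolt shear governs: 158 kN.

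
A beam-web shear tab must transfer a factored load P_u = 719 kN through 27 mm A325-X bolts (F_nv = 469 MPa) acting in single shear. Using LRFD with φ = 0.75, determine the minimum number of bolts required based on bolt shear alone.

A_b = π·27²/4 = 572.6 mm².
Per-bolt design strength φR_n = 0.75 × 469 × 572.6 × 1 / 1000 = 201.4 kN.
n ≥ 719 / 201.4 = 3.57 → use 4 bolts.

4 bolts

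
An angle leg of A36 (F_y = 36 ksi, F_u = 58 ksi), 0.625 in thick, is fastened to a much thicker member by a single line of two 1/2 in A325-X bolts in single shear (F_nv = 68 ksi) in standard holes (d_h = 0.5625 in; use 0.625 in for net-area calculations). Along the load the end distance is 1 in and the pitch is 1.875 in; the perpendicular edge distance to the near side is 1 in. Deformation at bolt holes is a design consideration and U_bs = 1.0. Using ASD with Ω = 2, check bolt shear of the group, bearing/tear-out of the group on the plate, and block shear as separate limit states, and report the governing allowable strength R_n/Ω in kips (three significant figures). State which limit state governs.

13.4 kips (bolt shear governs)

Bolt shear: A_b = π·0.5²/4 = 0.1963 in²; R_n = 68 × 0.1963 × 2 × 1 = 26.7 kips → 26.7 / 2 = 13.4 kips.
Bearing: edge l_c = 0.7188, r_n = 31.27 kips; interior l_c = 1.312, r_n = 43.5 kips; R_n = 31.27 + 1·43.5 = 74.77 kips → 37.4 kips.
Block shear: A_gv = 1.797, A_nv = 1.211, A_nt = 0.4297 in²; R_n = min(0.6F_uA_nv, 0.6F_yA_gv) + U_bs·F_u·A_nt = 63.73 kips → 31.9 kips.
Bolt shear governs: 13.4 kips.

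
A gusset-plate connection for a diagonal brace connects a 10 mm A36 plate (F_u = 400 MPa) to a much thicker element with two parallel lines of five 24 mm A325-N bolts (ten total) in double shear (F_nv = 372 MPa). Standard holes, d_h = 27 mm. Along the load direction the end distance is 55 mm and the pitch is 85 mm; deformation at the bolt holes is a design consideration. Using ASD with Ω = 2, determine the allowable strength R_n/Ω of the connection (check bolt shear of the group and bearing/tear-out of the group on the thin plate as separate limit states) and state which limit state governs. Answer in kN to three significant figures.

Bolt shear: A_b = π·24²/4 = 452.4 mm²; R_n = 372 × 452.4 × 10 × 2 / 1000 = 3366 kN → 3366 / 2 = 1680 kN.
Bearing (1.2 l_c t F_u ≤ 2.4 d t F_u): upper limit = 2.4·24·10·400 / 1000 = 230.4 kN.
  Edge l_c = 55 − 27/2 = 41.5 → r_n = 199.2 kN; interior l_c = 85 − 27 = 58 → r_n = 230.4 kN.
  R_n,bearing = 2·199.2 + 8·230.4 = 2242 kN → 2242 / 2 = 1120 kN.
Bearing governs: 1120 kN.

1120 kN (bearing governs)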